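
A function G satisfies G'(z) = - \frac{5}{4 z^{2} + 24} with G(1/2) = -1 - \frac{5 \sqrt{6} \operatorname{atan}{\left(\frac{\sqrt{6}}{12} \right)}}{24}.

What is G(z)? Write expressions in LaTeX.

G(z) = \frac{- 5 \sqrt{6} \operatorname{atan}{\left(\frac{\sqrt{6} z}{6} \right)} - 24}{24}

Any candidate G(z) must reproduce the stated G'(z) exactly.
A general antiderivative is - \frac{5 \sqrt{6} \operatorname{atan}{\left(\frac{\sqrt{6} z}{6} \right)}}{24} + C.
The condition gives C = -1 - \frac{5 \sqrt{6} \operatorname{atan}{\left(\frac{\sqrt{6}}{12} \right)}}{24} - (- \frac{5 \sqrt{6} \operatorname{atan}{\left(\frac{\sqrt{6}}{12} \right)}}{24}) = -1.
So G(z) = \frac{- 5 \sqrt{6} \operatorname{atan}{\left(\frac{\sqrt{6} z}{6} \right)} - 24}{24}.
Check: d/dz[\frac{- 5 \sqrt{6} \operatorname{atan}{\left(\frac{\sqrt{6} z}{6} \right)} - 24}{24}] = - \frac{5}{4 z^{2} + 24} = G'(z).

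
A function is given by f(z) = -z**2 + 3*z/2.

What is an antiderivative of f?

An antiderivative is F(z) = -z**3/3 + 3*z**2/4.

The integrand splits into summands that can be handled one at a time.
Check: d/dz[-z**3/3 + 3*z**2/4] = -z**2 + 3*z/2 = f(z).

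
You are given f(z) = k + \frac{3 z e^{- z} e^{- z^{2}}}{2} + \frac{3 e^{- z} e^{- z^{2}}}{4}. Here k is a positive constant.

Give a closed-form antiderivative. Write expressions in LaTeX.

Integrate term by term and add the pieces.
Check: d/dz[\frac{4 k z - 3 e^{- z^{2} - z}}{4}] = \frac{\left(4 k e^{z} e^{z^{2}} + 6 z + 3\right) e^{- z} e^{- z^{2}}}{4}, which equals f(z).

An antiderivative is F(z) = \frac{4 k z - 3 e^{- z^{2} - z}}{4}.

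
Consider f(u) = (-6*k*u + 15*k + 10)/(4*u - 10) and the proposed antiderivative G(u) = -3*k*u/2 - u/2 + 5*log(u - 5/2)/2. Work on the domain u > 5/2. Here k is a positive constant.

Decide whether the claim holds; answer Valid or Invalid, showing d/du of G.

d/du[G] = (-6*k*u + 15*k - 2*u + 15)/(4*u - 10)
d/du[G] - f(u) = -1/2 != 0.

Invalid: d/du[G] - f = -1/2, which is not 0.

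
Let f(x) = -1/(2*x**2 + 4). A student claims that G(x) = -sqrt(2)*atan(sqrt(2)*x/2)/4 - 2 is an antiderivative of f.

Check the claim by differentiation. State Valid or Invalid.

Valid - the claim checks out under differentiation.

d/dx[G] = -1/(2*x**2 + 4)
This equals f(x) exactly, so the claim holds.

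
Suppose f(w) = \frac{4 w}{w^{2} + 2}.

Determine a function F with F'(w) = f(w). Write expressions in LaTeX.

An antiderivative is F(w) = 2 \log{\left(w^{2} + 2 \right)}.

The substitution u = w^{2} + 2 works: f is exactly (dF/du)*(du/dw) for that inner function.
Check: d/dw[2 \log{\left(w^{2} + 2 \right)}] = \frac{4 w}{w^{2} + 2} = f(w).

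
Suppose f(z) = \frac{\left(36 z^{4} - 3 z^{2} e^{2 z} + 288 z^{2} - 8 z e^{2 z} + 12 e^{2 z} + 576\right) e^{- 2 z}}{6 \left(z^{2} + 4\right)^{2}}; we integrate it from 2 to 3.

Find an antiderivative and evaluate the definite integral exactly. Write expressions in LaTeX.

Recover f(z) by differentiating a candidate F(z); any mismatch rules it out.
F(z) = \frac{\frac{3 z}{4} + 1}{\frac{3 z^{2}}{2} + 6} - 3 e^{- 2 z} is an antiderivative of f.
Check: d/dz[\frac{\frac{3 z}{4} + 1}{\frac{3 z^{2}}{2} + 6} - 3 e^{- 2 z}] = \frac{36 z^{4} - 3 z^{2} e^{2 z} + 288 z^{2} - 8 z e^{2 z} + 12 e^{2 z} + 576}{6 z^{4} e^{2 z} + 48 z^{2} e^{2 z} + 96 e^{2 z}}, which equals f(z).
F(3) = \frac{1}{6} - \frac{3}{e^{6}}; F(2) = \frac{5}{24} - \frac{3}{e^{4}}.
Integral = F(3) - F(2) = - \frac{1}{24} - \frac{3}{e^{6}} + \frac{3}{e^{4}}.

Antiderivative: F(z) = \frac{\frac{3 z}{4} + 1}{\frac{3 z^{2}}{2} + 6} - 3 e^{- 2 z}; value = - \frac{1}{24} - \frac{3}{e^{6}} + \frac{3}{e^{4}}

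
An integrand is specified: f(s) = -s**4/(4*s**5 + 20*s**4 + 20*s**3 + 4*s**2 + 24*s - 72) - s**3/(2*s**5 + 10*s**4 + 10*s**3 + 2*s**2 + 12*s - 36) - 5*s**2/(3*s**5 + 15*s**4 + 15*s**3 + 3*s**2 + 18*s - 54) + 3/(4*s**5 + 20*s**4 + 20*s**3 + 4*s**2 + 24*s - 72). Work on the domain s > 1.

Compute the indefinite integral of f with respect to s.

F(s) = -(605*s*log(s - 1) + 2691*s*log(s + 3) + 530*s*log(s**2 + 2) + 1358*sqrt(2)*s*atan(sqrt(2)*s/2) + 1815*log(s - 1) + 8073*log(s + 3) + 1590*log(s**2 + 2) + 4074*sqrt(2)*atan(sqrt(2)*s/2) + 8316)/(17424*(s + 3)) + C

Factor the denominator (12*(s - 1)*(s + 3)**2*(s**2 + 2)) and decompose: f = -(265*s + 679)/(4356*(s**2 + 2)) - 299/(1936*(s + 3)) + 21/(44*(s + 3)**2) - 5/(144*(s - 1)); each piece integrates to a log, atan, or power term.
Check: d/ds[-(605*s*log(s - 1) + 2691*s*log(s + 3) + 530*s*log(s**2 + 2) + 1358*sqrt(2)*s*atan(sqrt(2)*s/2) + 1815*log(s - 1) + 8073*log(s + 3) + 1590*log(s**2 + 2) + 4074*sqrt(2)*atan(sqrt(2)*s/2) + 8316)/(17424*(s + 3))] = (-3*s**4 - 6*s**3 - 20*s**2 + 9)/(12*s**5 + 60*s**4 + 60*s**3 + 12*s**2 + 72*s - 216), which equals f(s).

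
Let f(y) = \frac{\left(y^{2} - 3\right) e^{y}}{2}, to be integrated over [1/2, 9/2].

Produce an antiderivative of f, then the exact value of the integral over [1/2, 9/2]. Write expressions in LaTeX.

Antiderivative: F(y) = \frac{y^{2} e^{y}}{2} - y e^{y} - \frac{e^{y}}{2}; value = \frac{7 e^{\frac{1}{2}}}{8} + \frac{41 e^{\frac{9}{2}}}{8}

f has the shape u'v + uv' for u = \frac{y^{2}}{2} - y - \frac{1}{2} and v = e^{y} — it is the derivative of the product u*v.
F(y) = \frac{y^{2} e^{y}}{2} - y e^{y} - \frac{e^{y}}{2} is an antiderivative of f.
Check: d/dy[\frac{y^{2} e^{y}}{2} - y e^{y} - \frac{e^{y}}{2}] = \frac{y^{2} e^{y}}{2} - \frac{3 e^{y}}{2}, which equals f(y).
F(9/2) = \frac{41 e^{\frac{9}{2}}}{8}; F(1/2) = - \frac{7 e^{\frac{1}{2}}}{8}.
Integral = F(9/2) - F(1/2) = \frac{7 e^{\frac{1}{2}}}{8} + \frac{41 e^{\frac{9}{2}}}{8}.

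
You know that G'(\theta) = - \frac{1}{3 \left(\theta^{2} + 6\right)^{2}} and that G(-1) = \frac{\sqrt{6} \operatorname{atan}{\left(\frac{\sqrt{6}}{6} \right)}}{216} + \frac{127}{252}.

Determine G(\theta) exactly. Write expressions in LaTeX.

G(\theta) = \frac{- \sqrt{6} \theta^{2} \operatorname{atan}{\left(\frac{\sqrt{6} \theta}{6} \right)} + 108 \theta^{2} - 6 \theta - 6 \sqrt{6} \operatorname{atan}{\left(\frac{\sqrt{6} \theta}{6} \right)} + 648}{216 \theta^{2} + 1296}

Whatever form G(\theta) takes, its d/d\theta must return the stated G'(\theta).
A general antiderivative is - \frac{\theta}{36 \theta^{2} + 216} - \frac{\sqrt{6} \operatorname{atan}{\left(\frac{\sqrt{6} \theta}{6} \right)}}{216} + C.
The condition gives C = \frac{\sqrt{6} \operatorname{atan}{\left(\frac{\sqrt{6}}{6} \right)}}{216} + \frac{127}{252} - (\frac{1}{252} + \frac{\sqrt{6} \operatorname{atan}{\left(\frac{\sqrt{6}}{6} \right)}}{216}) = \frac{1}{2}.
So G(\theta) = \frac{- \sqrt{6} \theta^{2} \operatorname{atan}{\left(\frac{\sqrt{6} \theta}{6} \right)} + 108 \theta^{2} - 6 \theta - 6 \sqrt{6} \operatorname{atan}{\left(\frac{\sqrt{6} \theta}{6} \right)} + 648}{216 \theta^{2} + 1296}.
Check: d/d\theta[\frac{- \sqrt{6} \theta^{2} \operatorname{atan}{\left(\frac{\sqrt{6} \theta}{6} \right)} + 108 \theta^{2} - 6 \theta - 6 \sqrt{6} \operatorname{atan}{\left(\frac{\sqrt{6} \theta}{6} \right)} + 648}{216 \theta^{2} + 1296}] = - \frac{1}{3 \theta^{4} + 36 \theta^{2} + 108}, which equals G'(\theta).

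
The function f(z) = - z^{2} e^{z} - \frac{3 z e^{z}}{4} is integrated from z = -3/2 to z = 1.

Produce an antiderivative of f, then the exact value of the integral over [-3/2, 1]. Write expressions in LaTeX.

Antiderivative: F(z) = - z^{2} e^{z} + \frac{5 z e^{z}}{4} - \frac{5 e^{z}}{4}; value = - e + \frac{43}{8 e^{\frac{3}{2}}}

f has the shape u'v + uv' for u = - z^{2} + \frac{5 z}{4} - \frac{5}{4} and v = e^{z} — it is the derivative of the product u*v.
F(z) = - z^{2} e^{z} + \frac{5 z e^{z}}{4} - \frac{5 e^{z}}{4} is an antiderivative of f.
Check: d/dz[- z^{2} e^{z} + \frac{5 z e^{z}}{4} - \frac{5 e^{z}}{4}] = - z^{2} e^{z} - \frac{3 z e^{z}}{4} = f(z).
F(1) = - e; F(-3/2) = - \frac{43}{8 e^{\frac{3}{2}}}.
Integral = F(1) - F(-3/2) = - e + \frac{43}{8 e^{\frac{3}{2}}}.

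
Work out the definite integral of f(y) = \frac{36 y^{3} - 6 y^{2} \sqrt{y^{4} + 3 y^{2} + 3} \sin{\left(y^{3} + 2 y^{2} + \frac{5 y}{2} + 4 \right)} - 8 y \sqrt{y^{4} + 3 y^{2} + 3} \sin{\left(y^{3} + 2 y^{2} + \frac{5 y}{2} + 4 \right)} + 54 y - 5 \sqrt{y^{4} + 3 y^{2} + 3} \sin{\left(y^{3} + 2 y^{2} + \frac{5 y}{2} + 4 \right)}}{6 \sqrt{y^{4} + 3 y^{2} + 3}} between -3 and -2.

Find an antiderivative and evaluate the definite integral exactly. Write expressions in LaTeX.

Antiderivative: F(y) = 3 \sqrt{y^{4} + 3 y^{2} + 3} + \frac{\cos{\left(y^{3} + 2 y^{2} + \frac{5 y}{2} + 4 \right)}}{3}; value = - 3 \sqrt{111} - \frac{\cos{\left(\frac{25}{2} \right)}}{3} + \frac{\cos{\left(1 \right)}}{3} + 3 \sqrt{31}

Any candidate F(y) must reproduce f(y) exactly when differentiated.
F(y) = 3 \sqrt{y^{4} + 3 y^{2} + 3} + \frac{\cos{\left(y^{3} + 2 y^{2} + \frac{5 y}{2} + 4 \right)}}{3} is an antiderivative of f.
Check: d/dy[3 \sqrt{y^{4} + 3 y^{2} + 3} + \frac{\cos{\left(y^{3} + 2 y^{2} + \frac{5 y}{2} + 4 \right)}}{3}] = \frac{36 y^{3} - 6 y^{2} \sqrt{y^{4} + 3 y^{2} + 3} \sin{\left(y^{3} + 2 y^{2} + \frac{5 y}{2} + 4 \right)} - 8 y \sqrt{y^{4} + 3 y^{2} + 3} \sin{\left(y^{3} + 2 y^{2} + \frac{5 y}{2} + 4 \right)} + 54 y - 5 \sqrt{y^{4} + 3 y^{2} + 3} \sin{\left(y^{3} + 2 y^{2} + \frac{5 y}{2} + 4 \right)}}{6 \sqrt{y^{4} + 3 y^{2} + 3}} = f(y).
F(-2) = \frac{\cos{\left(1 \right)}}{3} + 3 \sqrt{31}; F(-3) = \frac{\cos{\left(\frac{25}{2} \right)}}{3} + 3 \sqrt{111}.
Integral = F(-2) - F(-3) = - 3 \sqrt{111} - \frac{\cos{\left(\frac{25}{2} \right)}}{3} + \frac{\cos{\left(1 \right)}}{3} + 3 \sqrt{31}.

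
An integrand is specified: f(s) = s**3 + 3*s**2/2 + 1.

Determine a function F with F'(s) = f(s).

An antiderivative is F(s) = s**4/4 + s**3/2 + s.

Integrate term by term and add the pieces.
Check: d/ds[s**4/4 + s**3/2 + s] = s**3 + 3*s**2/2 + 1 = f(s).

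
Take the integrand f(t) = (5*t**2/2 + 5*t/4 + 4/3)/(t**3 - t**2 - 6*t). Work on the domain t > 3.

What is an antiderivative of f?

Factor the denominator (12*t*(t - 3)*(t + 2)) and decompose: f = 53/(60*(t + 2)) + 331/(180*(t - 3)) - 2/(9*t); each piece integrates to a log, atan, or power term.
Check: d/dt[(-40*log(t) + 331*log(t - 3) + 159*log(t + 2))/180] = (30*t**2 + 15*t + 16)/(12*t**3 - 12*t**2 - 72*t), which equals f(t).

An antiderivative is F(t) = (-40*log(t) + 331*log(t - 3) + 159*log(t + 2))/180.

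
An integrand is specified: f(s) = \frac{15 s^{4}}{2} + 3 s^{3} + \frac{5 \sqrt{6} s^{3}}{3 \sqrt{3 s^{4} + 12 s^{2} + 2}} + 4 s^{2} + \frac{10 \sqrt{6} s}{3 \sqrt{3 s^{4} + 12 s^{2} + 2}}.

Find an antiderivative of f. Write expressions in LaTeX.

An antiderivative is F(s) = \frac{\sqrt{6} \left(18 \sqrt{6} s^{5} + 9 \sqrt{6} s^{4} + 16 \sqrt{6} s^{3} + 20 \sqrt{3 s^{4} + 12 s^{2} + 2}\right)}{72}.

Integrate term by term and add the pieces.
Check: d/ds[\frac{\sqrt{6} \left(18 \sqrt{6} s^{5} + 9 \sqrt{6} s^{4} + 16 \sqrt{6} s^{3} + 20 \sqrt{3 s^{4} + 12 s^{2} + 2}\right)}{72}] = \frac{45 s^{4} \sqrt{3 s^{4} + 12 s^{2} + 2} + 18 s^{3} \sqrt{3 s^{4} + 12 s^{2} + 2} + 10 \sqrt{6} s^{3} + 24 s^{2} \sqrt{3 s^{4} + 12 s^{2} + 2} + 20 \sqrt{6} s}{6 \sqrt{3 s^{4} + 12 s^{2} + 2}}, which equals f(s).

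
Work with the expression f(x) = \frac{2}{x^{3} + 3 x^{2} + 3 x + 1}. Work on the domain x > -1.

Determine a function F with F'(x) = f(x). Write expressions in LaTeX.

An antiderivative is F(x) = - \frac{1}{x^{2} + 2 x + 1}.

A candidate is checked by its d/dx: the result must match f(x).
Check: d/dx[- \frac{1}{x^{2} + 2 x + 1}] = \frac{2}{x^{3} + 3 x^{2} + 3 x + 1} = f(x).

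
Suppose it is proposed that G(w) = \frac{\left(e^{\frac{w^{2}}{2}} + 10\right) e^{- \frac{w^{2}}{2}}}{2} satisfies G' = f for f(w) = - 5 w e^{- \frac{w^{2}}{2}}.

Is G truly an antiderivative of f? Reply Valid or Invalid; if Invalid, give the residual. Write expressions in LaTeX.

Valid. The derivative of G reproduces f.

d/dw[G] = - 5 w e^{- \frac{w^{2}}{2}}
This equals f(w) exactly, so the claim holds.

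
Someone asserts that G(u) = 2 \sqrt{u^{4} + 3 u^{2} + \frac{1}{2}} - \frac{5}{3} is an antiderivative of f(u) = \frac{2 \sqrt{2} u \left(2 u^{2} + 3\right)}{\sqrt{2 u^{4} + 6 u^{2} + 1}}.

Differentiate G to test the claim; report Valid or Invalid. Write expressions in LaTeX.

d/du[G] = \frac{4 \sqrt{2} u^{3} + 6 \sqrt{2} u}{\sqrt{2 u^{4} + 6 u^{2} + 1}}
This equals f(u) exactly, so the claim holds.

Valid: G'(u) = f(u).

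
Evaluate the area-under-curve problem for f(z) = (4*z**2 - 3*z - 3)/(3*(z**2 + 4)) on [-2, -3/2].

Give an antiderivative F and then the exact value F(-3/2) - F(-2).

Since d/dz undoes antidifferentiation here, F'(z) = f(z) is required of F(z).
F(z) = (8*z - 3*log(z**2 + 4) - 19*atan(z/2))/6 is an antiderivative of f.
Check: d/dz[(8*z - 3*log(z**2 + 4) - 19*atan(z/2))/6] = (4*z**2 - 3*z - 3)/(3*z**2 + 12), which equals f(z).
F(-3/2) = -2 - log(25/4)/2 + 19*atan(3/4)/6; F(-2) = -8/3 - log(8)/2 + 19*pi/24.
Integral = F(-3/2) - F(-2) = -19*pi/24 - log(25/4)/2 + 2/3 + log(8)/2 + 19*atan(3/4)/6.

Antiderivative: F(z) = (8*z - 3*log(z**2 + 4) - 19*atan(z/2))/6; value = -19*pi/24 - log(25/4)/2 + 2/3 + log(8)/2 + 19*atan(3/4)/6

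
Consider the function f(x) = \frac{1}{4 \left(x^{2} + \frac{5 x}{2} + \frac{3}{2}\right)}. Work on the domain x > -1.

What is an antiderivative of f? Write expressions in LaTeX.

Factor the denominator (2 \left(x + 1\right) \left(2 x + 3\right)) and decompose: f = - \frac{1}{2 x + 3} + \frac{1}{2 \left(x + 1\right)}; each piece integrates to a log, atan, or power term.
Check: d/dx[\frac{\log{\left(x + 1 \right)} - \log{\left(x + \frac{3}{2} \right)}}{2}] = \frac{1}{4 x^{2} + 10 x + 6}, which equals f(x).

An antiderivative is F(x) = \frac{\log{\left(x + 1 \right)} - \log{\left(x + \frac{3}{2} \right)}}{2}.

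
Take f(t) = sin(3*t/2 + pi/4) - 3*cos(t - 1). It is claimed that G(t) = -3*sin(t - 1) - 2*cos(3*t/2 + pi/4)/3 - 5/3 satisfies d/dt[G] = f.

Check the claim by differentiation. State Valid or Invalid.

d/dt[G] = sin(3*t/2 + pi/4) - 3*cos(t - 1)
This equals f(t) exactly, so the claim holds.

Valid - differentiating G returns exactly f.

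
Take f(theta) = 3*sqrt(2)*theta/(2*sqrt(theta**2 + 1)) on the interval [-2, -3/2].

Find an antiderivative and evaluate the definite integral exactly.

Antiderivative: F(theta) = 3*sqrt(2*theta**2 + 2)/2; value = -3*sqrt(10)/2 + 3*sqrt(26)/4

The substitution u = 2*theta**2 + 2 works: f is exactly (dF/du)*(du/dtheta) for that inner function.
F(theta) = 3*sqrt(2*theta**2 + 2)/2 is an antiderivative of f.
Check: d/dtheta[3*sqrt(2*theta**2 + 2)/2] = 3*sqrt(2)*theta/(2*sqrt(theta**2 + 1)) = f(theta).
F(-3/2) = 3*sqrt(26)/4; F(-2) = 3*sqrt(10)/2.
Integral = F(-3/2) - F(-2) = -3*sqrt(10)/2 + 3*sqrt(26)/4.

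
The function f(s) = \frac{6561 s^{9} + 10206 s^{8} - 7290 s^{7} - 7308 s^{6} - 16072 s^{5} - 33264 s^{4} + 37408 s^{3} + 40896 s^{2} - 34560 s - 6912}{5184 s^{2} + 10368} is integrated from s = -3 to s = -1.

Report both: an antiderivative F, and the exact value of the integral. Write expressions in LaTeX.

Antiderivative: F(s) = \frac{\left(- 9 s^{2} - 4 s + 12\right)^{4} - 41472 \log{\left(3 s^{2} + 6 \right)}}{41472}; value = - \frac{41225}{162} - \log{\left(9 \right)} + \log{\left(33 \right)}

A candidate is checked by its d/ds: the result must match f(s).
F(s) = \frac{\left(- 9 s^{2} - 4 s + 12\right)^{4} - 41472 \log{\left(3 s^{2} + 6 \right)}}{41472} is an antiderivative of f.
Check: d/ds[\frac{\left(- 9 s^{2} - 4 s + 12\right)^{4} - 41472 \log{\left(3 s^{2} + 6 \right)}}{41472}] = \frac{6561 s^{9} + 10206 s^{8} - 7290 s^{7} - 7308 s^{6} - 16072 s^{5} - 33264 s^{4} + 37408 s^{3} + 40896 s^{2} - 34560 s - 6912}{5184 s^{2} + 10368} = f(s).
F(-1) = \frac{2401}{41472} - \log{\left(9 \right)}; F(-3) = \frac{130321}{512} - \log{\left(33 \right)}.
Integral = F(-1) - F(-3) = - \frac{41225}{162} - \log{\left(9 \right)} + \log{\left(33 \right)}.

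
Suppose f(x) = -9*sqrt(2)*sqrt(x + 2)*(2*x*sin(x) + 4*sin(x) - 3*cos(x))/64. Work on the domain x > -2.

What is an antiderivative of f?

An antiderivative is F(x) = 9*x*sqrt(x/2 + 1)*cos(x)/16 + 9*sqrt(x/2 + 1)*cos(x)/8.

Recognize the product-rule pattern: f = u'v + uv' with u = 9*(x/2 + 1)**(3/2)/8, v = cos(x), so integration by parts undoes it.
Check: d/dx[9*x*sqrt(x/2 + 1)*cos(x)/16 + 9*sqrt(x/2 + 1)*cos(x)/8] = sqrt(2)*(-18*x**2*sin(x) - 72*x*sin(x) + 27*x*cos(x) - 72*sin(x) + 54*cos(x))/(64*sqrt(x + 2)), which equals f(x).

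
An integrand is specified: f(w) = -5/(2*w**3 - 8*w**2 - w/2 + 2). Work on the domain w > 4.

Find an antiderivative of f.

An antiderivative is F(w) = -10*log(w - 4)/63 + 5*log(w - 1/2)/7 - 5*log(w + 1/2)/9.

The denominator factors as (w - 4)*(2*w - 1)*(2*w + 1); partial fractions split f into directly integrable pieces: -10/(9*(2*w + 1)) + 10/(7*(2*w - 1)) - 10/(63*(w - 4)).
Check: d/dw[-10*log(w - 4)/63 + 5*log(w - 1/2)/7 - 5*log(w + 1/2)/9] = -10/(4*w**3 - 16*w**2 - w + 4), which equals f(w).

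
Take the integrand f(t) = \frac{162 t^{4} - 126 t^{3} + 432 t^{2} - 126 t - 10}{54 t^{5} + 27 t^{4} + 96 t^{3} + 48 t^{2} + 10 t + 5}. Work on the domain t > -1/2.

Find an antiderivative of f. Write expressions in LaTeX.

An antiderivative is F(t) = 5 \log{\left(3 t + \frac{3}{2} \right)} - \log{\left(t^{2} + \frac{5}{3} \right)} - 4 \operatorname{atan}{\left(3 t \right)}.

Whatever form F(t) takes, F'(t) = f(t) is non-negotiable.
Check: d/dt[5 \log{\left(3 t + \frac{3}{2} \right)} - \log{\left(t^{2} + \frac{5}{3} \right)} - 4 \operatorname{atan}{\left(3 t \right)}] = \frac{162 t^{4} - 126 t^{3} + 432 t^{2} - 126 t - 10}{54 t^{5} + 27 t^{4} + 96 t^{3} + 48 t^{2} + 10 t + 5} = f(t).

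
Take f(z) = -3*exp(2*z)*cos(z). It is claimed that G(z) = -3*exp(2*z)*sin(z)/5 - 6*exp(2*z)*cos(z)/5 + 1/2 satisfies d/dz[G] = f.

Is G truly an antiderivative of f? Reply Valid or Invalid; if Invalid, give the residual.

d/dz[G] = -3*exp(2*z)*cos(z)
This equals f(z) exactly, so the claim holds.

Valid: G'(z) = f(z).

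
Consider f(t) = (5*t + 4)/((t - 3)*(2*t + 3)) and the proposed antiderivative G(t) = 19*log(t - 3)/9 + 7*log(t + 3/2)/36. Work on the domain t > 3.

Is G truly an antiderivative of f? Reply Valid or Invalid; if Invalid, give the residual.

d/dt[G] = (83*t + 93)/(36*t**2 - 54*t - 162)
d/dt[G] - f(t) = -7/(36*t + 54) != 0.

Invalid: d/dt[G] - f = -7/(36*t + 54), which is not 0.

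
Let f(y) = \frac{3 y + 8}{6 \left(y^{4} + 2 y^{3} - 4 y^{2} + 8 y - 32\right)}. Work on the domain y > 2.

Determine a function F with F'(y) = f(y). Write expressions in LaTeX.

The denominator factors as 6 \left(y - 2\right) \left(y + 4\right) \left(y^{2} + 4\right); partial fractions split f into directly integrable pieces: - \frac{13 y + 18}{240 \left(y^{2} + 4\right)} + \frac{1}{180 \left(y + 4\right)} + \frac{7}{144 \left(y - 2\right)}.
Check: d/dy[\frac{70 \log{\left(y - 2 \right)} + 8 \log{\left(y + 4 \right)} - 39 \log{\left(y^{2} + 4 \right)} - 54 \operatorname{atan}{\left(\frac{y}{2} \right)}}{1440}] = \frac{3 y + 8}{6 y^{4} + 12 y^{3} - 24 y^{2} + 48 y - 192}, which equals f(y).

An antiderivative is F(y) = \frac{70 \log{\left(y - 2 \right)} + 8 \log{\left(y + 4 \right)} - 39 \log{\left(y^{2} + 4 \right)} - 54 \operatorname{atan}{\left(\frac{y}{2} \right)}}{1440}.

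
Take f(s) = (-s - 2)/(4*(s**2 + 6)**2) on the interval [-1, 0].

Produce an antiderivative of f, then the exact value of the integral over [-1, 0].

Antiderivative: F(s) = (-6*s - sqrt(6)*(s**2 + 6)*atan(sqrt(6)*s/6) + 18)/(144*(s**2 + 6)); value = -sqrt(6)*atan(sqrt(6)/6)/144 - 1/336

Since d/ds undoes antidifferentiation here, F'(s) = f(s) is required of F(s).
F(s) = (-6*s - sqrt(6)*(s**2 + 6)*atan(sqrt(6)*s/6) + 18)/(144*(s**2 + 6)) is an antiderivative of f.
Check: d/ds[(-6*s - sqrt(6)*(s**2 + 6)*atan(sqrt(6)*s/6) + 18)/(144*(s**2 + 6))] = (-s - 2)/(4*s**4 + 48*s**2 + 144), which equals f(s).
F(0) = 1/48; F(-1) = sqrt(6)*atan(sqrt(6)/6)/144 + 1/42.
Integral = F(0) - F(-1) = -sqrt(6)*atan(sqrt(6)/6)/144 - 1/336.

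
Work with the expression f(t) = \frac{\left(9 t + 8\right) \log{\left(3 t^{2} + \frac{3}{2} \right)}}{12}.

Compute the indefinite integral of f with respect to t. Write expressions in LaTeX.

Differentiate the proposed F(t) back; it has to land on f(t) exactly.
Check: d/dt[- \frac{3 t^{2}}{8} - \frac{4 t}{3} + \left(\frac{3 t^{2}}{8} + \frac{2 t}{3}\right) \log{\left(3 t^{2} + \frac{3}{2} \right)} + \frac{3 \log{\left(t^{2} + \frac{1}{2} \right)}}{16} + \frac{2 \sqrt{2} \operatorname{atan}{\left(\sqrt{2} t \right)}}{3}] = \frac{3 t \log{\left(t^{2} + \frac{1}{2} \right)}}{4} + \frac{3 t \log{\left(3 \right)}}{4} + \frac{2 \log{\left(t^{2} + \frac{1}{2} \right)}}{3} + \frac{2 \log{\left(3 \right)}}{3}, which equals f(t).

F(t) = - \frac{3 t^{2}}{8} - \frac{4 t}{3} + \left(\frac{3 t^{2}}{8} + \frac{2 t}{3}\right) \log{\left(3 t^{2} + \frac{3}{2} \right)} + \frac{3 \log{\left(t^{2} + \frac{1}{2} \right)}}{16} + \frac{2 \sqrt{2} \operatorname{atan}{\left(\sqrt{2} t \right)}}{3} + C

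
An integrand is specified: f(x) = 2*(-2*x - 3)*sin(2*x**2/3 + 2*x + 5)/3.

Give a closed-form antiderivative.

An antiderivative is F(x) = cos(2*x**2/3 + 2*x + 5).

The substitution u = 2*x**2/3 + 2*x + 5 works: f is exactly (dF/du)*(du/dx) for that inner function.
Check: d/dx[cos(2*x**2/3 + 2*x + 5)] = -4*x*sin(2*x**2/3 + 2*x + 5)/3 - 2*sin(2*x**2/3 + 2*x + 5), which equals f(x).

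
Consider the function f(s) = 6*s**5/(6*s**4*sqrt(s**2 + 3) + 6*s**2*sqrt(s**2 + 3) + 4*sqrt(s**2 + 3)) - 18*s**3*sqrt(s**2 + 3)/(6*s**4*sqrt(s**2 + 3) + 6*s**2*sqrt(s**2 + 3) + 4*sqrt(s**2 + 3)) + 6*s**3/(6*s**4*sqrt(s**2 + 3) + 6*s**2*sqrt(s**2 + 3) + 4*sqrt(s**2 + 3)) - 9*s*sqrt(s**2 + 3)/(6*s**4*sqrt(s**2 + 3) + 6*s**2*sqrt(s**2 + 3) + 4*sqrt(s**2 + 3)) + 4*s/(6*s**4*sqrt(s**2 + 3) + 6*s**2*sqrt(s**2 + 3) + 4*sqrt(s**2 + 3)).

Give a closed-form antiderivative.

An antiderivative is F(s) = (4*sqrt(s**2 + 3) - 3*log(2*s**4 + 2*s**2 + 4/3))/4.

The integrand splits into summands that can be handled one at a time.
Check: d/ds[(4*sqrt(s**2 + 3) - 3*log(2*s**4 + 2*s**2 + 4/3))/4] = (6*s**5 - 18*s**3*sqrt(s**2 + 3) + 6*s**3 - 9*s*sqrt(s**2 + 3) + 4*s)/(6*s**4*sqrt(s**2 + 3) + 6*s**2*sqrt(s**2 + 3) + 4*sqrt(s**2 + 3)), which equals f(s).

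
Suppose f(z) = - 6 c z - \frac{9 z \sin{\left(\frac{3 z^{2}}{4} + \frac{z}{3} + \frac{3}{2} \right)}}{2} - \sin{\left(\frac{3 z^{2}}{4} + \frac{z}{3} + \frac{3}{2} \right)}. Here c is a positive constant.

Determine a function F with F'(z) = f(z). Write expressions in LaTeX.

An antiderivative is F(z) = - 3 c z^{2} + 3 \cos{\left(\frac{3 z^{2}}{4} + \frac{z}{3} + \frac{3}{2} \right)}.

The integrand splits into summands that can be handled one at a time.
Check: d/dz[- 3 c z^{2} + 3 \cos{\left(\frac{3 z^{2}}{4} + \frac{z}{3} + \frac{3}{2} \right)}] = - 6 c z - \frac{9 z \sin{\left(\frac{3 z^{2}}{4} + \frac{z}{3} + \frac{3}{2} \right)}}{2} - \sin{\left(\frac{3 z^{2}}{4} + \frac{z}{3} + \frac{3}{2} \right)} = f(z).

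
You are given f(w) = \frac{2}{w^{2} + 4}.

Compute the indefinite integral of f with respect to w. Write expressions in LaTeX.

F(w) = \operatorname{atan}{\left(\frac{w}{2} \right)} + C

Recover f(w) by differentiating a candidate F(w); any mismatch rules it out.
Check: d/dw[\operatorname{atan}{\left(\frac{w}{2} \right)}] = \frac{2}{w^{2} + 4} = f(w).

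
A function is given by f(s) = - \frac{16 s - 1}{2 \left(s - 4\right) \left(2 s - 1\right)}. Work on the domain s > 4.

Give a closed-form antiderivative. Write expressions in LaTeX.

Factor the denominator (2 \left(s - 4\right) \left(2 s - 1\right)) and decompose: f = \frac{1}{2 s - 1} - \frac{9}{2 \left(s - 4\right)}; each piece integrates to a log, atan, or power term.
Check: d/ds[- \frac{9 \log{\left(s - 4 \right)}}{2} + \frac{\log{\left(s - \frac{1}{2} \right)}}{2}] = \frac{1 - 16 s}{4 s^{2} - 18 s + 8}, which equals f(s).

An antiderivative is F(s) = - \frac{9 \log{\left(s - 4 \right)}}{2} + \frac{\log{\left(s - \frac{1}{2} \right)}}{2}.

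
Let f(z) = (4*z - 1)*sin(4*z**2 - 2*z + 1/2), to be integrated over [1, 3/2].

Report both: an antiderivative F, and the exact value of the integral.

The substitution u = 4*z**2 - 2*z + 1/2 works: f is exactly (dF/du)*(du/dz) for that inner function.
F(z) = -cos(4*z**2 - 2*z + 1/2)/2 is an antiderivative of f.
Check: d/dz[-cos(4*z**2 - 2*z + 1/2)/2] = 4*z*sin(4*z**2 - 2*z + 1/2) - sin(4*z**2 - 2*z + 1/2), which equals f(z).
F(3/2) = -cos(13/2)/2; F(1) = -cos(5/2)/2.
Integral = F(3/2) - F(1) = -cos(13/2)/2 + cos(5/2)/2.

Antiderivative: F(z) = -cos(4*z**2 - 2*z + 1/2)/2; value = -cos(13/2)/2 + cos(5/2)/2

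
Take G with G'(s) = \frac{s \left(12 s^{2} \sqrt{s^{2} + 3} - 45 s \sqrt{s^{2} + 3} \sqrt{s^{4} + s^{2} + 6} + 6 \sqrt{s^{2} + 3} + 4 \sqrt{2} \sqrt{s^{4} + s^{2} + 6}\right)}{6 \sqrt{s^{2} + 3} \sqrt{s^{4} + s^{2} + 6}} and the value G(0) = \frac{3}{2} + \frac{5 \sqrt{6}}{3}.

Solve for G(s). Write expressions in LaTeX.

The proposed G(s) is checked by its d/ds: the result must match the given G'(s).
A general antiderivative is - \frac{5 s^{3}}{2} + \frac{2 \sqrt{2 s^{2} + 6}}{3} + \sqrt{s^{4} + s^{2} + 6} + 1 + C.
The condition gives C = \frac{3}{2} + \frac{5 \sqrt{6}}{3} - (1 + \frac{5 \sqrt{6}}{3}) = \frac{1}{2}.
So G(s) = - \frac{5 s^{3}}{2} + \frac{2 \sqrt{2 s^{2} + 6}}{3} + \sqrt{s^{4} + s^{2} + 6} + \frac{3}{2}.
Check: d/ds[- \frac{5 s^{3}}{2} + \frac{2 \sqrt{2 s^{2} + 6}}{3} + \sqrt{s^{4} + s^{2} + 6} + \frac{3}{2}] = \frac{12 s^{3} \sqrt{s^{2} + 3} - 45 s^{2} \sqrt{s^{2} + 3} \sqrt{s^{4} + s^{2} + 6} + 6 s \sqrt{s^{2} + 3} + 4 \sqrt{2} s \sqrt{s^{4} + s^{2} + 6}}{6 \sqrt{s^{2} + 3} \sqrt{s^{4} + s^{2} + 6}}, which equals G'(s).

G(s) = - \frac{5 s^{3}}{2} + \frac{2 \sqrt{2 s^{2} + 6}}{3} + \sqrt{s^{4} + s^{2} + 6} + \frac{3}{2}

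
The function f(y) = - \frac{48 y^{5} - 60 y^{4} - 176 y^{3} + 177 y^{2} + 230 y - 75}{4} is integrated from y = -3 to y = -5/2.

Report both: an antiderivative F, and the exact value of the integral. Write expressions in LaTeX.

Antiderivative: F(y) = - 2 y^{6} + 3 y^{5} + 11 y^{4} - \frac{59 y^{3}}{4} - \frac{115 y^{2}}{4} + \frac{75 y}{4}; value = \frac{27683}{32}

Differentiate the proposed F(y) back; it has to land on f(y) exactly.
F(y) = - 2 y^{6} + 3 y^{5} + 11 y^{4} - \frac{59 y^{3}}{4} - \frac{115 y^{2}}{4} + \frac{75 y}{4} is an antiderivative of f.
Check: d/dy[- 2 y^{6} + 3 y^{5} + 11 y^{4} - \frac{59 y^{3}}{4} - \frac{115 y^{2}}{4} + \frac{75 y}{4}] = - 12 y^{5} + 15 y^{4} + 44 y^{3} - \frac{177 y^{2}}{4} - \frac{115 y}{2} + \frac{75}{4}, which equals f(y).
F(-5/2) = - \frac{11125}{32}; F(-3) = - \frac{4851}{4}.
Integral = F(-5/2) - F(-3) = \frac{27683}{32}.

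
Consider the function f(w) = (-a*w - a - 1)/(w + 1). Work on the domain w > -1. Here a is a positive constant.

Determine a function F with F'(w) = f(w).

An antiderivative is F(w) = -a*w - log(w/2 + 1/2).

Since d/dw undoes antidifferentiation here, F'(w) = f(w) is required of F(w).
Check: d/dw[-a*w - log(w/2 + 1/2)] = (-a*w - a - 1)/(w + 1) = f(w).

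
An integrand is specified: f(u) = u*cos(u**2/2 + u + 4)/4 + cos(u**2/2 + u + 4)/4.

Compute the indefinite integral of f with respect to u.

F(u) = sin(u**2/2 + u + 4)/4 + C

f matches the chain-rule pattern g'(h)*h' with inner function h(u) = u**2/2 + u + 4; substituting w = h(u) collapses the integral.
Check: d/du[sin(u**2/2 + u + 4)/4] = u*cos(u**2/2 + u + 4)/4 + cos(u**2/2 + u + 4)/4 = f(u).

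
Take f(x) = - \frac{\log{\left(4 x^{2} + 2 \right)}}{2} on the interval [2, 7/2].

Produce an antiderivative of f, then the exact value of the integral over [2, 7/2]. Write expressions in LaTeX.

Antiderivative: F(x) = - \frac{x \log{\left(4 x^{2} + 2 \right)} - 2 x + \sqrt{2} \operatorname{atan}{\left(\sqrt{2} x \right)}}{2}; value = - \frac{7 \log{\left(51 \right)}}{4} - \frac{\sqrt{2} \operatorname{atan}{\left(\frac{7 \sqrt{2}}{2} \right)}}{2} + \frac{\sqrt{2} \operatorname{atan}{\left(2 \sqrt{2} \right)}}{2} + \frac{3}{2} + \log{\left(18 \right)}

Differentiate the proposed F(x) back; it has to land on f(x) exactly.
F(x) = - \frac{x \log{\left(4 x^{2} + 2 \right)} - 2 x + \sqrt{2} \operatorname{atan}{\left(\sqrt{2} x \right)}}{2} is an antiderivative of f.
Check: d/dx[- \frac{x \log{\left(4 x^{2} + 2 \right)} - 2 x + \sqrt{2} \operatorname{atan}{\left(\sqrt{2} x \right)}}{2}] = - \frac{\log{\left(2 x^{2} + 1 \right)}}{2} - \frac{\log{\left(2 \right)}}{2}, which equals f(x).
F(7/2) = - \frac{7 \log{\left(51 \right)}}{4} - \frac{\sqrt{2} \operatorname{atan}{\left(\frac{7 \sqrt{2}}{2} \right)}}{2} + \frac{7}{2}; F(2) = - \log{\left(18 \right)} - \frac{\sqrt{2} \operatorname{atan}{\left(2 \sqrt{2} \right)}}{2} + 2.
Integral = F(7/2) - F(2) = - \frac{7 \log{\left(51 \right)}}{4} - \frac{\sqrt{2} \operatorname{atan}{\left(\frac{7 \sqrt{2}}{2} \right)}}{2} + \frac{\sqrt{2} \operatorname{atan}{\left(2 \sqrt{2} \right)}}{2} + \frac{3}{2} + \log{\left(18 \right)}.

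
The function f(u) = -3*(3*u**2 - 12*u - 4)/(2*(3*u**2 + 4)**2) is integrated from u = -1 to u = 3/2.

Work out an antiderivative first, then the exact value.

Recognize the product-rule pattern: f = v'r + vr' with v = 1/(u**2 + 4/3), r = u/2 - 1, so integration by parts undoes it.
F(u) = (3*u - 6)/(6*u**2 + 8) is an antiderivative of f.
Check: d/du[(3*u - 6)/(6*u**2 + 8)] = (-9*u**2 + 36*u + 12)/(18*u**4 + 48*u**2 + 32), which equals f(u).
F(3/2) = -3/43; F(-1) = -9/14.
Integral = F(3/2) - F(-1) = 345/602.

Antiderivative: F(u) = (3*u - 6)/(6*u**2 + 8); value = 345/602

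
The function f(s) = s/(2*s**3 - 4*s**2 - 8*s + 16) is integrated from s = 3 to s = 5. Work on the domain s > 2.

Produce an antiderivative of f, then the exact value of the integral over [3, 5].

Antiderivative: F(s) = (s*log(s - 2) - s*log(s + 2) - 2*log(s - 2) + 2*log(s + 2) - 4)/(16*s - 32); value = -log(7)/16 + log(3)/16 + log(5)/16 + 1/6

Factor the denominator (2*(s - 2)**2*(s + 2)) and decompose: f = -1/(16*(s + 2)) + 1/(16*(s - 2)) + 1/(4*(s - 2)**2); each piece integrates to a log, atan, or power term.
F(s) = (s*log(s - 2) - s*log(s + 2) - 2*log(s - 2) + 2*log(s + 2) - 4)/(16*s - 32) is an antiderivative of f.
Check: d/ds[(s*log(s - 2) - s*log(s + 2) - 2*log(s - 2) + 2*log(s + 2) - 4)/(16*s - 32)] = s/(2*s**3 - 4*s**2 - 8*s + 16) = f(s).
F(5) = -log(7)/16 - 1/12 + log(3)/16; F(3) = -1/4 - log(5)/16.
Integral = F(5) - F(3) = -log(7)/16 + log(3)/16 + log(5)/16 + 1/6.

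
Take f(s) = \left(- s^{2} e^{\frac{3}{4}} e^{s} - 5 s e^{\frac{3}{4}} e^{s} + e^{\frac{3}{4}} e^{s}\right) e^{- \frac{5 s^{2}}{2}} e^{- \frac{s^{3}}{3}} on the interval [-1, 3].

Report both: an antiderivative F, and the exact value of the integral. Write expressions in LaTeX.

f matches the chain-rule pattern g'(h)*h' with inner function h(s) = - \frac{s^{3}}{3} - \frac{5 s^{2}}{2} + s + \frac{3}{4}; substituting u = h(s) collapses the integral.
F(s) = e^{\frac{3}{4}} e^{s} e^{- \frac{5 s^{2}}{2}} e^{- \frac{s^{3}}{3}} is an antiderivative of f.
Check: d/ds[e^{\frac{3}{4}} e^{s} e^{- \frac{5 s^{2}}{2}} e^{- \frac{s^{3}}{3}}] = \left(- s^{2} e^{\frac{3}{4}} e^{s} - 5 s e^{\frac{3}{4}} e^{s} + e^{\frac{3}{4}} e^{s}\right) e^{- \frac{5 s^{2}}{2}} e^{- \frac{s^{3}}{3}} = f(s).
F(3) = e^{- \frac{111}{4}}; F(-1) = e^{- \frac{29}{12}}.
Integral = F(3) - F(-1) = - \frac{1}{e^{\frac{29}{12}}} + e^{- \frac{111}{4}}.

Antiderivative: F(s) = e^{\frac{3}{4}} e^{s} e^{- \frac{5 s^{2}}{2}} e^{- \frac{s^{3}}{3}}; value = - \frac{1}{e^{\frac{29}{12}}} + e^{- \frac{111}{4}}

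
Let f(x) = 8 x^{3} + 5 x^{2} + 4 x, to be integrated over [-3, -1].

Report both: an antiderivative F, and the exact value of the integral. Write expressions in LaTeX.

Antiderivative: F(x) = \frac{24 x^{4} + 20 x^{3} + 24 x^{2} - 9}{12}; value = - \frac{398}{3}

The integrand splits into summands that can be handled one at a time.
F(x) = \frac{24 x^{4} + 20 x^{3} + 24 x^{2} - 9}{12} is an antiderivative of f.
Check: d/dx[\frac{24 x^{4} + 20 x^{3} + 24 x^{2} - 9}{12}] = 8 x^{3} + 5 x^{2} + 4 x = f(x).
F(-1) = \frac{19}{12}; F(-3) = \frac{537}{4}.
Integral = F(-1) - F(-3) = - \frac{398}{3}.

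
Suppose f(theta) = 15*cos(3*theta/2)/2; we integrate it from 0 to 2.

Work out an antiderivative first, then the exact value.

For F(theta) to be correct the identity F'(theta) - f(theta) = 0 must hold.
F(theta) = 5*sin(3*theta/2) is an antiderivative of f.
Check: d/dtheta[5*sin(3*theta/2)] = 15*cos(3*theta/2)/2 = f(theta).
F(2) = 5*sin(3); F(0) = 0.
Integral = F(2) - F(0) = 5*sin(3).

Antiderivative: F(theta) = 5*sin(3*theta/2); value = 5*sin(3)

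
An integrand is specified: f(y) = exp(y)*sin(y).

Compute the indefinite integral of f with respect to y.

F(y) = exp(y)*sin(y)/2 - exp(y)*cos(y)/2 + C

Any candidate F(y) must reproduce f(y) exactly when differentiated.
Check: d/dy[exp(y)*sin(y)/2 - exp(y)*cos(y)/2] = exp(y)*sin(y) = f(y).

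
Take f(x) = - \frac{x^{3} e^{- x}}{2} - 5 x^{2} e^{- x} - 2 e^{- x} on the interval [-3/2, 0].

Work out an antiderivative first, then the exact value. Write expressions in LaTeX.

Recognize the product-rule pattern: f = u'v + uv' with u = \frac{x^{3}}{2} + \frac{13 x^{2}}{2} + 13 x + 15, v = e^{- x}, so integration by parts undoes it.
F(x) = \frac{\left(x^{3} + 13 x^{2} + 26 x + 30\right) e^{- x}}{2} is an antiderivative of f.
Check: d/dx[\frac{\left(x^{3} + 13 x^{2} + 26 x + 30\right) e^{- x}}{2}] = \frac{\left(- x^{3} - 10 x^{2} - 4\right) e^{- x}}{2}, which equals f(x).
F(0) = 15; F(-3/2) = \frac{135 e^{\frac{3}{2}}}{16}.
Integral = F(0) - F(-3/2) = 15 - \frac{135 e^{\frac{3}{2}}}{16}.

Antiderivative: F(x) = \frac{\left(x^{3} + 13 x^{2} + 26 x + 30\right) e^{- x}}{2}; value = 15 - \frac{135 e^{\frac{3}{2}}}{16}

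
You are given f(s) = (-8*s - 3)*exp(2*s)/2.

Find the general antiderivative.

F(s) = -(8*s - 1)*exp(2*s)/4 + C

f has the shape u'v + uv' for u = 1/4 - 2*s and v = exp(2*s) — it is the derivative of the product u*v.
Check: d/ds[-(8*s - 1)*exp(2*s)/4] = -4*s*exp(2*s) - 3*exp(2*s)/2, which equals f(s).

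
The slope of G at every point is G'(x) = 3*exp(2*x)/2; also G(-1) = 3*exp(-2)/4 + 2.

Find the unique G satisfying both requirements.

Whatever form G(x) takes, its d/dx must return the stated G'(x).
A general antiderivative is 3*exp(2*x)/4 + C.
The condition gives C = 3*exp(-2)/4 + 2 - (3*exp(-2)/4) = 2.
So G(x) = 3*exp(2*x)/4 + 2.
Check: d/dx[3*exp(2*x)/4 + 2] = 3*exp(2*x)/2 = G'(x).

G(x) = 3*exp(2*x)/4 + 2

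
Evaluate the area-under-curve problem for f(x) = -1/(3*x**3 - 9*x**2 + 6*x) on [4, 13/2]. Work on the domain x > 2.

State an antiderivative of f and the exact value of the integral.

The denominator factors as 3*x*(x - 2)*(x - 1); partial fractions split f into directly integrable pieces: 1/(3*(x - 1)) - 1/(6*(x - 2)) - 1/(6*x).
F(x) = (2*log(x - 1) - log(x**2 - 2*x))/6 is an antiderivative of f.
Check: d/dx[(2*log(x - 1) - log(x**2 - 2*x))/6] = -1/(3*x**3 - 9*x**2 + 6*x) = f(x).
F(13/2) = -log(117/4)/6 + log(11/2)/3; F(4) = -log(8)/6 + log(3)/3.
Integral = F(13/2) - F(4) = -log(117/4)/6 - log(3)/3 + log(8)/6 + log(11/2)/3.

Antiderivative: F(x) = (2*log(x - 1) - log(x**2 - 2*x))/6; value = -log(117/4)/6 - log(3)/3 + log(8)/6 + log(11/2)/3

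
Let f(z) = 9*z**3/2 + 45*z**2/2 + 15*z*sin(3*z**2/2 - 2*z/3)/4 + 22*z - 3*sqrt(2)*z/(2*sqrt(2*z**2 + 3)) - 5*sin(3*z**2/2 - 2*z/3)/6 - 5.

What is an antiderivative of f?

An antiderivative is F(z) = (9*z**4 + 60*z**3 + 88*z**2 - 40*z - 6*sqrt(2)*sqrt(2*z**2 + 3) - 10*cos(3*z**2/2 - 2*z/3) + 4)/8.

The integrand splits into summands that can be handled one at a time.
Check: d/dz[(9*z**4 + 60*z**3 + 88*z**2 - 40*z - 6*sqrt(2)*sqrt(2*z**2 + 3) - 10*cos(3*z**2/2 - 2*z/3) + 4)/8] = (54*z**3*sqrt(2*z**2 + 3) + 270*z**2*sqrt(2*z**2 + 3) + 45*z*sqrt(2*z**2 + 3)*sin(3*z**2/2 - 2*z/3) + 264*z*sqrt(2*z**2 + 3) - 18*sqrt(2)*z - 10*sqrt(2*z**2 + 3)*sin(3*z**2/2 - 2*z/3) - 60*sqrt(2*z**2 + 3))/(12*sqrt(2*z**2 + 3)), which equals f(z).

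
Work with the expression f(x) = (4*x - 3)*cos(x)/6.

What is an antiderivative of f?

An antiderivative F(x) passes only if d/dx[F] lands on f(x) exactly.
Check: d/dx[2*x*sin(x)/3 - sin(x)/2 + 2*cos(x)/3] = 2*x*cos(x)/3 - cos(x)/2, which equals f(x).

An antiderivative is F(x) = 2*x*sin(x)/3 - sin(x)/2 + 2*cos(x)/3.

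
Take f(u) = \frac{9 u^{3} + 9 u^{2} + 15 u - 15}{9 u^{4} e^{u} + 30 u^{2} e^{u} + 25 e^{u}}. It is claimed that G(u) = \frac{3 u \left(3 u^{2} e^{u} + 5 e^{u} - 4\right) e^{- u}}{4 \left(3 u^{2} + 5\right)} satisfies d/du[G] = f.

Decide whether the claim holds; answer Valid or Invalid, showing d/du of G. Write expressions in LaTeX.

d/du[G] = \frac{27 u^{4} e^{u} + 36 u^{3} + 90 u^{2} e^{u} + 36 u^{2} + 60 u + 75 e^{u} - 60}{36 u^{4} e^{u} + 120 u^{2} e^{u} + 100 e^{u}}
d/du[G] - f(u) = \frac{3}{4} != 0.

Invalid: d/du[G] - f = \frac{3}{4}, which is not 0.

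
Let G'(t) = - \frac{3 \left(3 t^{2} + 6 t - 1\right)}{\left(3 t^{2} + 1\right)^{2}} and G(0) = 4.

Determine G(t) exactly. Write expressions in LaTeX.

Recognize the product-rule pattern: G'(t) = u'v + uv' with u = \frac{1}{t^{2} + \frac{1}{3}}, v = t + 1, so integration by parts undoes it.
A general antiderivative is \frac{t + 1}{t^{2} + \frac{1}{3}} + C.
The condition gives C = 4 - (3) = 1.
So G(t) = \frac{t + 1}{t^{2} + \frac{1}{3}} + 1.
Check: d/dt[\frac{t + 1}{t^{2} + \frac{1}{3}} + 1] = \frac{- 9 t^{2} - 18 t + 3}{9 t^{4} + 6 t^{2} + 1}, which equals G'(t).

G(t) = \frac{t + 1}{t^{2} + \frac{1}{3}} + 1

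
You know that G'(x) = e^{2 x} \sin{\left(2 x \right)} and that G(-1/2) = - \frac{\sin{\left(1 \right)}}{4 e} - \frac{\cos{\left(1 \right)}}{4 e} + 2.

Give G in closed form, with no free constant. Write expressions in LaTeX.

The proposed G(x) is checked by its d/dx: the result must match the given G'(x).
A general antiderivative is \frac{e^{2 x} \sin{\left(2 x \right)}}{4} - \frac{e^{2 x} \cos{\left(2 x \right)}}{4} + C.
The condition gives C = - \frac{\sin{\left(1 \right)}}{4 e} - \frac{\cos{\left(1 \right)}}{4 e} + 2 - (- \frac{\sin{\left(1 \right)}}{4 e} - \frac{\cos{\left(1 \right)}}{4 e}) = 2.
So G(x) = \frac{e^{2 x} \sin{\left(2 x \right)}}{4} - \frac{e^{2 x} \cos{\left(2 x \right)}}{4} + 2.
Check: d/dx[\frac{e^{2 x} \sin{\left(2 x \right)}}{4} - \frac{e^{2 x} \cos{\left(2 x \right)}}{4} + 2] = e^{2 x} \sin{\left(2 x \right)} = G'(x).

G(x) = \frac{e^{2 x} \sin{\left(2 x \right)}}{4} - \frac{e^{2 x} \cos{\left(2 x \right)}}{4} + 2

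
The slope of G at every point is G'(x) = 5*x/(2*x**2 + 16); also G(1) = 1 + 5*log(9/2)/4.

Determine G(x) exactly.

G'(x) matches the chain-rule pattern g'(h)*h' with inner function h(x) = x**2/2 + 4; substituting u = h(x) collapses the integral.
A general antiderivative is 5*log(x**2/2 + 4)/4 + C.
The condition gives C = 1 + 5*log(9/2)/4 - (5*log(9/2)/4) = 1.
So G(x) = 5*log(x**2/2 + 4)/4 + 1.
Check: d/dx[5*log(x**2/2 + 4)/4 + 1] = 5*x/(2*x**2 + 16) = G'(x).

G(x) = 5*log(x**2/2 + 4)/4 + 1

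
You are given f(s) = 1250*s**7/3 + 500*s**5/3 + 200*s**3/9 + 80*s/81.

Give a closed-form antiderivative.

f matches the chain-rule pattern g'(h)*h' with inner function h(s) = -5*s**2/2 - 1/3; substituting u = h(s) collapses the integral.
Check: d/ds[(15*s**2 + 2)**4/972] = 1250*s**7/3 + 500*s**5/3 + 200*s**3/9 + 80*s/81 = f(s).

An antiderivative is F(s) = (15*s**2 + 2)**4/972.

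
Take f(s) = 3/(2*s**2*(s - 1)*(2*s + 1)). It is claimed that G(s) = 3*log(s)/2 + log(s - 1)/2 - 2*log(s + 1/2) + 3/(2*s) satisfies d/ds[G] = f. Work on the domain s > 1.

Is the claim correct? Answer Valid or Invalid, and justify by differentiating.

Valid. The derivative of G reproduces f.

d/ds[G] = 3/(4*s**4 - 2*s**3 - 2*s**2)
This equals f(s) exactly, so the claim holds.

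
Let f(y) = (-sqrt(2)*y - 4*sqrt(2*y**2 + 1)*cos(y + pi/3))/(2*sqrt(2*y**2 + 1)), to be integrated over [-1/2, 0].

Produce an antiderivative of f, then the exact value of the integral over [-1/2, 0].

Antiderivative: F(y) = (-sqrt(2)*sqrt(2*y**2 + 1) - 8*sin(y + pi/3))/4; value = -3*sqrt(3)/4 - sqrt(2)/4 + 2*cos(1/2 + pi/6)

Differentiate the proposed F(y) back; it has to land on f(y) exactly.
F(y) = (-sqrt(2)*sqrt(2*y**2 + 1) - 8*sin(y + pi/3))/4 is an antiderivative of f.
Check: d/dy[(-sqrt(2)*sqrt(2*y**2 + 1) - 8*sin(y + pi/3))/4] = (-sqrt(2)*y - 4*sqrt(2*y**2 + 1)*cos(y + pi/3))/(2*sqrt(2*y**2 + 1)) = f(y).
F(0) = -sqrt(3) - sqrt(2)/4; F(-1/2) = -2*cos(1/2 + pi/6) - sqrt(3)/4.
Integral = F(0) - F(-1/2) = -3*sqrt(3)/4 - sqrt(2)/4 + 2*cos(1/2 + pi/6).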